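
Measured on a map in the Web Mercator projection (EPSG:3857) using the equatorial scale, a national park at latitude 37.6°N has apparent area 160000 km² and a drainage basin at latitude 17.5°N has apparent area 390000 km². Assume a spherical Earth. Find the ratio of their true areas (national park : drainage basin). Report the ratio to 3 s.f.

0.283

On Mercator the areal scale is sec²φ, so true area = apparent × cos²φ.
True area of national park: 160000 × cos²(37.6°) = 160000 × 0.6277 = 100400 km².
True area of drainage basin: 390000 × cos²(17.5°) = 390000 × 0.9096 = 354700 km².
Ratio = 100400 / 354700 ≈ 0.283.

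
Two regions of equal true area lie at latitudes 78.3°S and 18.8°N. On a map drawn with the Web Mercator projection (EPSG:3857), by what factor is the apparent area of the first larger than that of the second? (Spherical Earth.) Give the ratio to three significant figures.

Mercator is conformal with k = sec φ, so areal scale = k² = sec²φ.
At 78.3°: sec²(78.3°) = 1/0.2028² = 24.32.
At 18.8°: sec²(18.8°) = 1/0.9466² = 1.116.
Ratio = 24.32/1.116 = cos²(18.8°)/cos²(78.3°) ≈ 21.8.

21.8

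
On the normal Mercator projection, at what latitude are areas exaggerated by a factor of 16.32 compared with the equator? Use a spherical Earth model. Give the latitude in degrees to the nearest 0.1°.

Mercator areal scale is sec²φ.
sec²φ = 16.32  ⇒  cos²φ = 0.06127  ⇒  cos φ = 0.2475.
φ = arccos(0.2475) ≈ 75.7°.

75.7°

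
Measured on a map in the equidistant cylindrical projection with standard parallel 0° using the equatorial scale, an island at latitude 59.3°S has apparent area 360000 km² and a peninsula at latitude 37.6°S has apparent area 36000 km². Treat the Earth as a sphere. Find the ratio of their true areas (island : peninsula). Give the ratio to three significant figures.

On the plate carrée, areal scale = h·k = 1 × sec φ, so true area = apparent × cos φ.
True area of island: 360000 × cos(59.3°) = 360000 × 0.5105 = 183800 km².
True area of peninsula: 36000 × cos(37.6°) = 36000 × 0.7923 = 28520 km².
Ratio = 183800 / 28520 ≈ 6.44.

6.44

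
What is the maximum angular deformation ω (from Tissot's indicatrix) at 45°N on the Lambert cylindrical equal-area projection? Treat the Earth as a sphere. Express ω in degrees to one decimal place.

38.9°

The Lambert cylindrical equal-area projection is the cylindrical equal-area projection with its standard parallel at the equator (φ₀ = 0). Cylindrical equal-area (φ₀ = 0°): h = cos φ / cos 0° along meridians, k = cos 0° / cos φ along parallels; h·k = 1.
At 45°: h = 0.7071, k = 1.414; principal scales a = 1.414, b = 0.7071.
sin(ω/2) = (a − b)/(a + b) = 0.7071/2.121 = 0.3333, so ω = 2 arcsin(0.3333) ≈ 38.9°.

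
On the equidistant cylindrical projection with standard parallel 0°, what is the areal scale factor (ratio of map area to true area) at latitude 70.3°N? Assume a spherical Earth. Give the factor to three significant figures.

In the plate carrée (x = Rλ, y = Rφ), meridians are true-scale (h = 1) and parallels are stretched by k = sec φ.
Areal scale = h·k = 1 × sec φ; at 70.3°, h = 1.000, k = 2.967, so h·k = 2.967.

2.97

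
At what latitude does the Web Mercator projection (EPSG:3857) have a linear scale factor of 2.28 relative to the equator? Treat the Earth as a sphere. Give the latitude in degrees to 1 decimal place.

64.0°

Mercator scale is k = sec φ = 1/cos φ.
1/cos φ = 2.28  ⇒  cos φ = 0.4386  ⇒  φ = arccos(0.4386) ≈ 64.0°.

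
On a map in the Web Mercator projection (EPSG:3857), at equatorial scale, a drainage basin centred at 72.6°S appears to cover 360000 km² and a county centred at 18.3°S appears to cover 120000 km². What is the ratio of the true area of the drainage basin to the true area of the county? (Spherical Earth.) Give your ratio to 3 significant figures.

Since Mercator area scale is 1/cos²φ, the true area equals the apparent area multiplied by cos²φ.
True area of drainage basin: 360000 × cos²(72.6°) = 360000 × 0.08943 = 32190 km².
True area of county: 120000 × cos²(18.3°) = 120000 × 0.9014 = 108200 km².
Ratio = 32190 / 108200 ≈ 0.298.

0.298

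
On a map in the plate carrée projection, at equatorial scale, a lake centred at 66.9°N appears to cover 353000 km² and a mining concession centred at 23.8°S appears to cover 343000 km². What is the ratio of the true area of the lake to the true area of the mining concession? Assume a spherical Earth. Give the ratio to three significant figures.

Plate carrée has h = 1 and k = sec φ, giving areal scale sec φ; true area = (apparent area) · cos φ.
True area of lake: 353000 × cos(66.9°) = 353000 × 0.3923 = 138500 km².
True area of mining concession: 343000 × cos(23.8°) = 343000 × 0.9150 = 313800 km².
Ratio = 138500 / 313800 ≈ 0.441.

0.441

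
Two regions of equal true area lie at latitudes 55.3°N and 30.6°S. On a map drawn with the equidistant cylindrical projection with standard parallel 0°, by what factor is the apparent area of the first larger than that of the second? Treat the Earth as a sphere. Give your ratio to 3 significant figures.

In the plate carrée (x = Rλ, y = Rφ), meridians are true-scale (h = 1) and parallels are stretched by k = sec φ.
Areal scale at 55.3°: h·k = 1.000 × 1.757 = 1.757.
Areal scale at 30.6°: h·k = 1.000 × 1.162 = 1.162.
Ratio = 1.757/1.162 ≈ 1.51.

1.51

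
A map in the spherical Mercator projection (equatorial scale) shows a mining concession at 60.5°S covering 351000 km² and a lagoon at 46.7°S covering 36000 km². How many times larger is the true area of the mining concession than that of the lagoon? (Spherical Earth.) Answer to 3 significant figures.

5.03

Mercator's areal exaggeration is sec²φ; hence true area = (apparent area) · cos²φ.
True area of mining concession: 351000 × cos²(60.5°) = 351000 × 0.2425 = 85110 km².
True area of lagoon: 36000 × cos²(46.7°) = 36000 × 0.4703 = 16930 km².
Ratio = 85110 / 16930 ≈ 5.03.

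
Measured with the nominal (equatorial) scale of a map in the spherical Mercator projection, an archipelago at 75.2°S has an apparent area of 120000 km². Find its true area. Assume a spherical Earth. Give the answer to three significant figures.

7830 km²

Mercator is conformal, so the point scale is isotropic: h = k = sec φ = 1/cos φ.
Areal scale = k² = sec²φ = 1/cos²(75.2°) = 1/0.2554² = 15.33.
True area = apparent / (areal scale) = 120000 / 15.33 ≈ 7830 km².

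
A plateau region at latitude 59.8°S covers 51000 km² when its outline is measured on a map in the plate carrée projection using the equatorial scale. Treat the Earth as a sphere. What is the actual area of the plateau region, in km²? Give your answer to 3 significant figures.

25700 km²

In the plate carrée (x = Rλ, y = Rφ), meridians are true-scale (h = 1) and parallels are stretched by k = sec φ.
Areal scale = h·k = 1 × sec φ; at 59.8°, h = 1.000, k = 1.988, so h·k = 1.988.
True area = apparent / (areal scale) = 51000 / 1.988 ≈ 25700 km².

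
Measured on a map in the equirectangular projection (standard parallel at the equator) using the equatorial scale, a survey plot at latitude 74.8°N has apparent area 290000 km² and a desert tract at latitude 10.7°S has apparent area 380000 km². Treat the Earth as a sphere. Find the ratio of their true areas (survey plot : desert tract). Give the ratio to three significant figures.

0.204

On the plate carrée, areal scale = h·k = 1 × sec φ, so true area = apparent × cos φ.
True area of survey plot: 290000 × cos(74.8°) = 290000 × 0.2622 = 76030 km².
True area of desert tract: 380000 × cos(10.7°) = 380000 × 0.9826 = 373400 km².
Ratio = 76030 / 373400 ≈ 0.204.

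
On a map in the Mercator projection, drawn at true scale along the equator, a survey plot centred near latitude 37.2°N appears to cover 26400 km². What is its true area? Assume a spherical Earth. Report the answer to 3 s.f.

Mercator is conformal, so the point scale is isotropic: h = k = sec φ = 1/cos φ.
Areal scale = k² = sec²φ = 1/cos²(37.2°) = 1/0.7965² = 1.576.
True area = apparent / (areal scale) = 26400 / 1.576 ≈ 16700 km².

16700 km²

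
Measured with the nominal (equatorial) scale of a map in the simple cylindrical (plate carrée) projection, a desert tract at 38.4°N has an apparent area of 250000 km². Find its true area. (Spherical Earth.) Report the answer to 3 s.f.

For the equirectangular projection with φ₀ = 0 (plate carrée), h = 1 along meridians and k = sec φ along parallels.
Areal scale = h·k = 1 × sec φ; at 38.4°, h = 1.000, k = 1.276, so h·k = 1.276.
True area = apparent / (areal scale) = 250000 / 1.276 ≈ 196000 km².

196000 km²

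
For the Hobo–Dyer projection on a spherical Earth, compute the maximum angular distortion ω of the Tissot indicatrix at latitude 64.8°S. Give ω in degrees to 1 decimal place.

67.1°

Hobo–Dyer is a cylindrical equal-area projection with standard parallels at ±37.5°. A cylindrical equal-area projection with standard parallel φ₀ has meridian scale h = cos φ / cos φ₀ and parallel scale k = cos φ₀ / cos φ (so areas are preserved, h·k = 1).
At 64.8°: h = 0.5367, k = 1.863; principal scales a = 1.863, b = 0.5367.
sin(ω/2) = (a − b)/(a + b) = 1.327/2.400 = 0.5528, so ω = 2 arcsin(0.5528) ≈ 67.1°.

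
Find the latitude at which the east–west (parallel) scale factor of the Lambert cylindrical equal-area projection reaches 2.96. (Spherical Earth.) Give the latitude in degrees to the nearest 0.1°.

The Lambert cylindrical equal-area projection is the cylindrical equal-area projection with its standard parallel at the equator (φ₀ = 0). For cylindrical equal-area with standard parallel φ₀, h = cos φ / cos φ₀ and k = cos φ₀ / cos φ, so h·k = 1.
k = cos φ₀ / cos φ = 2.96  ⇒  cos φ = cos 0° / 2.96 = 0.3378.
φ = arccos(0.3378) ≈ 70.3°.

70.3°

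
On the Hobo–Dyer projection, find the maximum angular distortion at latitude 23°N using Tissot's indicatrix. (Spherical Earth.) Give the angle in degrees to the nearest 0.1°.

Hobo–Dyer is a cylindrical equal-area projection with standard parallels at ±37.5°. A cylindrical equal-area projection with standard parallel φ₀ has meridian scale h = cos φ / cos φ₀ and parallel scale k = cos φ₀ / cos φ (so areas are preserved, h·k = 1).
At 23°: h = 1.160, k = 0.8619; principal scales a = 1.160, b = 0.8619.
sin(ω/2) = (a − b)/(a + b) = 0.2984/2.022 = 0.1476, so ω = 2 arcsin(0.1476) ≈ 17.0°.

17.0°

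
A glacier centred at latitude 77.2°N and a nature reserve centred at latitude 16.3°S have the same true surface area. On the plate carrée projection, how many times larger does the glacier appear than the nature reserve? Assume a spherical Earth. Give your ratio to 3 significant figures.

4.33

Plate carrée maps x = Rλ, y = Rφ. The meridian scale is h = 1 and the parallel scale is k = 1/cos φ = sec φ.
Areal scale at 77.2°: h·k = 1.000 × 4.514 = 4.514.
Areal scale at 16.3°: h·k = 1.000 × 1.042 = 1.042.
Ratio = 4.514/1.042 ≈ 4.33.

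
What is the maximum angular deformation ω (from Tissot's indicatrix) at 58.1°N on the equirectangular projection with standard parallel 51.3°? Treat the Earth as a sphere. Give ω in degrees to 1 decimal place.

The equidistant cylindrical projection with φ₀ = 51.3° has h = 1 (meridians true) and k = cos φ₀ / cos φ along parallels.
At 58.1°: h = 1.000, k = 1.183; principal scales a = 1.183, b = 1.000.
sin(ω/2) = (a − b)/(a + b) = 0.1832/2.183 = 0.08391, so ω = 2 arcsin(0.08391) ≈ 9.6°.

9.6°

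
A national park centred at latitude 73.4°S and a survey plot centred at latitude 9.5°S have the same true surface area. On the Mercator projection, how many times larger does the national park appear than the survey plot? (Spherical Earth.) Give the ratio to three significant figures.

Mercator areal scale is sec²φ.
At 73.4°: sec²(73.4°) = 1/0.2857² = 12.25.
At 9.5°: sec²(9.5°) = 1/0.9863² = 1.028.
Ratio = 12.25/1.028 = cos²(9.5°)/cos²(73.4°) ≈ 11.9.

11.9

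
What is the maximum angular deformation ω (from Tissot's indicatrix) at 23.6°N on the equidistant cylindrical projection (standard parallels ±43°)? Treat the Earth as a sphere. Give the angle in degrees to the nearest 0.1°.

In the equirectangular projection with standard parallel φ₀ = 43° (x = Rλ cos φ₀, y = Rφ), meridians are true-scale (h = 1) and the parallel scale is k = cos φ₀ / cos φ.
At 23.6°: h = 1.000, k = 0.7981; principal scales a = 1.000, b = 0.7981.
sin(ω/2) = (a − b)/(a + b) = 0.2019/1.798 = 0.1123, so ω = 2 arcsin(0.1123) ≈ 12.9°.

12.9°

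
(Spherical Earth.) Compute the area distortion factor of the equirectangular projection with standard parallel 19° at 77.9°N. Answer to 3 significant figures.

4.51

With standard parallel φ₀ = 19°, the equirectangular projection gives x = Rλ cos φ₀, y = Rφ, so h = 1 and k = cos 19° / cos φ.
Areal scale = h·k = 1 × cos φ₀ / cos φ; at 77.9°, h = 1.000, k = 4.511, so h·k = 4.511.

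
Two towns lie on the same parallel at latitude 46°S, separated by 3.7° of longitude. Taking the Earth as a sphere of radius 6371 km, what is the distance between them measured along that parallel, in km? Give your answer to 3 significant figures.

286 km

Arc length along a parallel = R cos φ · Δλ (with Δλ in radians).
= 6371 × cos 46° × (3.7° × π/180) = 6371 × 0.6947 × 0.06458 ≈ 286 km.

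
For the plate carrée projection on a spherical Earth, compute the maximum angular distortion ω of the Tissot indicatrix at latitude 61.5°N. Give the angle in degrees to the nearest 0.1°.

In the plate carrée (x = Rλ, y = Rφ), meridians are true-scale (h = 1) and parallels are stretched by k = sec φ.
At 61.5°: h = 1.000, k = 2.096; principal scales a = 2.096, b = 1.000.
sin(ω/2) = (a − b)/(a + b) = 1.096/3.096 = 0.3540, so ω = 2 arcsin(0.3540) ≈ 41.5°.

41.5°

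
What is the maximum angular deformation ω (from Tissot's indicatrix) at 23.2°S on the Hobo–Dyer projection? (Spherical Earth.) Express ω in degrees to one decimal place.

Hobo–Dyer is a cylindrical equal-area projection with standard parallels at ±37.5°. Cylindrical equal-area (φ₀ = 37.5°): h = cos φ / cos 37.5° along meridians, k = cos 37.5° / cos φ along parallels; h·k = 1.
At 23.2°: h = 1.159, k = 0.8632; principal scales a = 1.159, b = 0.8632.
sin(ω/2) = (a − b)/(a + b) = 0.2954/2.022 = 0.1461, so ω = 2 arcsin(0.1461) ≈ 16.8°.

16.8°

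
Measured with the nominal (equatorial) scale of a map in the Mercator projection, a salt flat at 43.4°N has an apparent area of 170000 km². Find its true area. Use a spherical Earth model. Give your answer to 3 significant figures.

89700 km²

The Mercator projection is conformal; its linear scale factor is the same in every direction and equals sec φ = 1/cos φ.
Areal scale = k² = sec²φ = 1/cos²(43.4°) = 1/0.7266² = 1.894.
True area = apparent / (areal scale) = 170000 / 1.894 ≈ 89700 km².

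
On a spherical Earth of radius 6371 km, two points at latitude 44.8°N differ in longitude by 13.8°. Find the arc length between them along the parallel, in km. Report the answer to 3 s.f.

1090 km

Arc length along a parallel = R cos φ · Δλ (with Δλ in radians).
= 6371 × cos 44.8° × (13.8° × π/180) = 6371 × 0.7096 × 0.2409 ≈ 1090 km.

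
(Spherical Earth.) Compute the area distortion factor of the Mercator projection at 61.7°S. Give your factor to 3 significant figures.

4.45

The Mercator projection is conformal; its linear scale factor is the same in every direction and equals sec φ = 1/cos φ.
Areal scale = k² = sec²φ = 1/cos²(61.7°) = 1/0.4741² = 4.449.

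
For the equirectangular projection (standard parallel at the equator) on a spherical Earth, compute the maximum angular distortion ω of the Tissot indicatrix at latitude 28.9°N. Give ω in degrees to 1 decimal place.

7.6°

In the plate carrée (x = Rλ, y = Rφ), meridians are true-scale (h = 1) and parallels are stretched by k = sec φ.
At 28.9°: h = 1.000, k = 1.142; principal scales a = 1.142, b = 1.000.
sin(ω/2) = (a − b)/(a + b) = 0.1423/2.142 = 0.06640, so ω = 2 arcsin(0.06640) ≈ 7.6°.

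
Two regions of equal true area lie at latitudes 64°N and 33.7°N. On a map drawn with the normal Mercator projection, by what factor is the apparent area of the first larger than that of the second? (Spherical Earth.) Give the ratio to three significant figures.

3.60

On Mercator, area is exaggerated by sec²φ = 1/cos²φ.
At 64°: sec²(64°) = 1/0.4384² = 5.204.
At 33.7°: sec²(33.7°) = 1/0.8320² = 1.445.
Ratio = 5.204/1.445 = cos²(33.7°)/cos²(64°) ≈ 3.60.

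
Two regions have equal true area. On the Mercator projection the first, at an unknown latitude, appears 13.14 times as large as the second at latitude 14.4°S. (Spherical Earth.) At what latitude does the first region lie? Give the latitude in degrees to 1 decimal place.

Mercator areal scale is sec²φ, so apparent-area ratio = sec²φ₁ / sec²φ₂ = cos²φ₂ / cos²φ₁.
cos²φ₂ / cos²φ₁ = 13.14  ⇒  cos φ₁ = cos 14.4° / √13.14 = 0.9686/3.625 = 0.2672.
φ₁ = arccos(0.2672) ≈ 74.5°.

74.5°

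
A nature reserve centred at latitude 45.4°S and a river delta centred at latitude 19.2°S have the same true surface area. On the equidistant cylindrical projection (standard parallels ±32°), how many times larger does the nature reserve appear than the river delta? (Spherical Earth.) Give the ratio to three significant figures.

1.34

In the equirectangular projection with standard parallel φ₀ = 32° (x = Rλ cos φ₀, y = Rφ), meridians are true-scale (h = 1) and the parallel scale is k = cos φ₀ / cos φ.
Areal scale at 45.4°: h·k = 1.000 × 1.208 = 1.208.
Areal scale at 19.2°: h·k = 1.000 × 0.8980 = 0.8980.
Ratio = 1.208/0.8980 ≈ 1.34.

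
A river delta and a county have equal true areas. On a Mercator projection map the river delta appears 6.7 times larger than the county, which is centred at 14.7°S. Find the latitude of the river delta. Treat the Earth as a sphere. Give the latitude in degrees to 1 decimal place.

Mercator areal scale is sec²φ, so apparent-area ratio = sec²φ₁ / sec²φ₂ = cos²φ₂ / cos²φ₁.
cos²φ₂ / cos²φ₁ = 6.7  ⇒  cos φ₁ = cos 14.7° / √6.7 = 0.9673/2.588 = 0.3737.
φ₁ = arccos(0.3737) ≈ 68.1°.

68.1°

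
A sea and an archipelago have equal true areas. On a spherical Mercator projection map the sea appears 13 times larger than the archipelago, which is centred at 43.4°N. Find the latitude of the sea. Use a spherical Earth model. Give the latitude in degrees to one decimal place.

For equal true areas on Mercator, apparent areas scale as sec²φ, so the ratio is cos²φ₂ / cos²φ₁.
cos²φ₂ / cos²φ₁ = 13  ⇒  cos φ₁ = cos 43.4° / √13 = 0.7266/3.606 = 0.2015.
φ₁ = arccos(0.2015) ≈ 78.4°.

78.4°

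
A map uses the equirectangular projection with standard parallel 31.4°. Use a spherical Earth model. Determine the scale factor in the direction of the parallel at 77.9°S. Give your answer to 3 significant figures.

4.07

The equidistant cylindrical projection with φ₀ = 31.4° has h = 1 (meridians true) and k = cos φ₀ / cos φ along parallels.
k = cos 31.4° / cos 77.9° = 0.8536/0.2096 = 4.072.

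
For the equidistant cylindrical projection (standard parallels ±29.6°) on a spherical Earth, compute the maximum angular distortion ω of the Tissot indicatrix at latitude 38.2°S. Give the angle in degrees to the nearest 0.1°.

The equidistant cylindrical projection with φ₀ = 29.6° has h = 1 (meridians true) and k = cos φ₀ / cos φ along parallels.
At 38.2°: h = 1.000, k = 1.106; principal scales a = 1.106, b = 1.000.
sin(ω/2) = (a − b)/(a + b) = 0.1064/2.106 = 0.05053, so ω = 2 arcsin(0.05053) ≈ 5.8°.

5.8°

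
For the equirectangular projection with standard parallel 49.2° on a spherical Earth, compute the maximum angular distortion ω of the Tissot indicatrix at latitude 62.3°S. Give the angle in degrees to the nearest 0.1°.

The equidistant cylindrical projection with φ₀ = 49.2° has h = 1 (meridians true) and k = cos φ₀ / cos φ along parallels.
At 62.3°: h = 1.000, k = 1.406; principal scales a = 1.406, b = 1.000.
sin(ω/2) = (a − b)/(a + b) = 0.4057/2.406 = 0.1686, so ω = 2 arcsin(0.1686) ≈ 19.4°.

19.4°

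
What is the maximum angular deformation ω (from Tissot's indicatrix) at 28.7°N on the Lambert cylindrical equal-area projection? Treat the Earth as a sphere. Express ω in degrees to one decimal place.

The Lambert cylindrical equal-area projection is the cylindrical equal-area projection with its standard parallel at the equator (φ₀ = 0). For cylindrical equal-area with standard parallel φ₀, h = cos φ / cos φ₀ and k = cos φ₀ / cos φ, so h·k = 1.
At 28.7°: h = 0.8771, k = 1.140; principal scales a = 1.140, b = 0.8771.
sin(ω/2) = (a − b)/(a + b) = 0.2629/2.017 = 0.1303, so ω = 2 arcsin(0.1303) ≈ 15.0°.

15.0°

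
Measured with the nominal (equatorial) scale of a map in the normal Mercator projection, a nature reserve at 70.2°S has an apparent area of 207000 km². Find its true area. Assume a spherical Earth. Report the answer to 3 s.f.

Mercator is conformal, so the point scale is isotropic: h = k = sec φ = 1/cos φ.
Areal scale = k² = sec²φ = 1/cos²(70.2°) = 1/0.3387² = 8.715.
True area = apparent / (areal scale) = 207000 / 8.715 ≈ 23800 km².

23800 km²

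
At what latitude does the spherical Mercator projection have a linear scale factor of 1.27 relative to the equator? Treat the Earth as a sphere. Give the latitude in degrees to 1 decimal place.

38.1°

Mercator scale is k = sec φ = 1/cos φ.
1/cos φ = 1.27  ⇒  cos φ = 0.7874  ⇒  φ = arccos(0.7874) ≈ 38.1°.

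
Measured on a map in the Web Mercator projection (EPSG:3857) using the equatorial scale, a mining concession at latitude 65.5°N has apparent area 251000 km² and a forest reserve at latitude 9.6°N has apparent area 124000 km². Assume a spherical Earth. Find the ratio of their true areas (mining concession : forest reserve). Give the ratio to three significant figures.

On Mercator the areal scale is sec²φ, so true area = apparent × cos²φ.
True area of mining concession: 251000 × cos²(65.5°) = 251000 × 0.1720 = 43160 km².
True area of forest reserve: 124000 × cos²(9.6°) = 124000 × 0.9722 = 120600 km².
Ratio = 43160 / 120600 ≈ 0.358.

0.358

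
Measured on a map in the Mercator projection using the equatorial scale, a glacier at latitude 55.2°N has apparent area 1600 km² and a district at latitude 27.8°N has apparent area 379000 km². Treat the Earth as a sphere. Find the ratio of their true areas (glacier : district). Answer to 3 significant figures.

0.00176

On Mercator the areal scale is sec²φ, so true area = apparent × cos²φ.
True area of glacier: 1600 × cos²(55.2°) = 1600 × 0.3257 = 521.1 km².
True area of district: 379000 × cos²(27.8°) = 379000 × 0.7825 = 296600 km².
Ratio = 521.1 / 296600 ≈ 0.00176.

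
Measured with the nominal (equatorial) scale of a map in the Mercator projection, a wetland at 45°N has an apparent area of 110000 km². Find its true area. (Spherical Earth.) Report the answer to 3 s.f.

Mercator is conformal, so the point scale is isotropic: h = k = sec φ = 1/cos φ.
Areal scale = k² = sec²φ = 1/cos²(45°) = 1/0.7071² = 2.000.
True area = apparent / (areal scale) = 110000 / 2.000 ≈ 55000 km².

55000 km²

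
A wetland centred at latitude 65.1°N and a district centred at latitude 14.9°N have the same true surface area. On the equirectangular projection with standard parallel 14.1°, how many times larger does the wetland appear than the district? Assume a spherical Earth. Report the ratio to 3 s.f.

2.30

With standard parallel φ₀ = 14.1°, the equirectangular projection gives x = Rλ cos φ₀, y = Rφ, so h = 1 and k = cos 14.1° / cos φ.
Areal scale at 65.1°: h·k = 1.000 × 2.304 = 2.304.
Areal scale at 14.9°: h·k = 1.000 × 1.004 = 1.004.
Ratio = 2.304/1.004 ≈ 2.30.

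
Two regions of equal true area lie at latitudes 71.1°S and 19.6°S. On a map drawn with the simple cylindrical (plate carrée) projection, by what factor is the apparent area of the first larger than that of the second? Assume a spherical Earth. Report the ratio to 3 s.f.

2.91

In the plate carrée (x = Rλ, y = Rφ), meridians are true-scale (h = 1) and parallels are stretched by k = sec φ.
Areal scale at 71.1°: h·k = 1.000 × 3.087 = 3.087.
Areal scale at 19.6°: h·k = 1.000 × 1.062 = 1.062.
Ratio = 3.087/1.062 ≈ 2.91.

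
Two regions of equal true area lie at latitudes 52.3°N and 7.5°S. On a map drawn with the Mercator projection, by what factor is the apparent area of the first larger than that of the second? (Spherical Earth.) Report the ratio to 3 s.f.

Mercator is conformal with k = sec φ, so areal scale = k² = sec²φ.
At 52.3°: sec²(52.3°) = 1/0.6115² = 2.674.
At 7.5°: sec²(7.5°) = 1/0.9914² = 1.017.
Ratio = 2.674/1.017 = cos²(7.5°)/cos²(52.3°) ≈ 2.63.

2.63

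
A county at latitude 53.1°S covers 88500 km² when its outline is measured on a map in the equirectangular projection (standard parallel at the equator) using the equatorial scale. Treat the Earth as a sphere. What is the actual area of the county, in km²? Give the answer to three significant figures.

53100 km²

Plate carrée maps x = Rλ, y = Rφ. The meridian scale is h = 1 and the parallel scale is k = 1/cos φ = sec φ.
Areal scale = h·k = 1 × sec φ; at 53.1°, h = 1.000, k = 1.666, so h·k = 1.666.
True area = apparent / (areal scale) = 88500 / 1.666 ≈ 53100 km².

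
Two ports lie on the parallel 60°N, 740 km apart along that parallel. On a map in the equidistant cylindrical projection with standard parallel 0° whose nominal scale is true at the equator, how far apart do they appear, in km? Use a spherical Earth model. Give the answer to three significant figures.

1480 km

For the equirectangular projection with φ₀ = 0 (plate carrée), h = 1 along meridians and k = sec φ along parallels.
Along the parallel, k = sec 60° = 1/0.5000 = 2.000.
Map distance = 740 × 2.000 ≈ 1480 km.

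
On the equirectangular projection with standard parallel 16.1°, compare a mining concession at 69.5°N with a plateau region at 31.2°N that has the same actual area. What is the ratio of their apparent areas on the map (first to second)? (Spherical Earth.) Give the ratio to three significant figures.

The equidistant cylindrical projection with φ₀ = 16.1° has h = 1 (meridians true) and k = cos φ₀ / cos φ along parallels.
Areal scale at 69.5°: h·k = 1.000 × 2.743 = 2.743.
Areal scale at 31.2°: h·k = 1.000 × 1.123 = 1.123.
Ratio = 2.743/1.123 ≈ 2.44.

2.44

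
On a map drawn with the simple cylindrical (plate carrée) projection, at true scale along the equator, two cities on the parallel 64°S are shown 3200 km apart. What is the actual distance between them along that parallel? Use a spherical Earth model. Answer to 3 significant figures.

1400 km

For the equirectangular projection with φ₀ = 0 (plate carrée), h = 1 along meridians and k = sec φ along parallels.
Along the parallel at 64°, map distances are exaggerated by k = sec 64° = 2.281.
True distance = 3200 / 2.281 = 3200 × cos 64° ≈ 1400 km.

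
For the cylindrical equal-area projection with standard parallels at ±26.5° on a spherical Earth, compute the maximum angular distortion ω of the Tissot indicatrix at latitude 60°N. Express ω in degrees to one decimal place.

63.2°

A cylindrical equal-area projection with standard parallel φ₀ has meridian scale h = cos φ / cos φ₀ and parallel scale k = cos φ₀ / cos φ (so areas are preserved, h·k = 1).
At 60°: h = 0.5587, k = 1.790; principal scales a = 1.790, b = 0.5587.
sin(ω/2) = (a − b)/(a + b) = 1.231/2.349 = 0.5242, so ω = 2 arcsin(0.5242) ≈ 63.2°.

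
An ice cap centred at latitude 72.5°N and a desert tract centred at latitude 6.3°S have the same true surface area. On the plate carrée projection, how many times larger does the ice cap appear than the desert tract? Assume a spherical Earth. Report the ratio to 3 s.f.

3.31

Plate carrée maps x = Rλ, y = Rφ. The meridian scale is h = 1 and the parallel scale is k = 1/cos φ = sec φ.
Areal scale at 72.5°: h·k = 1.000 × 3.326 = 3.326.
Areal scale at 6.3°: h·k = 1.000 × 1.006 = 1.006.
Ratio = 3.326/1.006 ≈ 3.31.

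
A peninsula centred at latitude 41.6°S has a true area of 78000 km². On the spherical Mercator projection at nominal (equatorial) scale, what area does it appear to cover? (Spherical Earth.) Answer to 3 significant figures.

139000 km²

For Mercator, h = k = sec φ (a conformal cylindrical projection has a single point scale, 1/cos φ).
Areal scale = k² = sec²φ = 1/cos²(41.6°) = 1/0.7478² = 1.788.
Apparent area = 78000 × 1.788 ≈ 139000 km².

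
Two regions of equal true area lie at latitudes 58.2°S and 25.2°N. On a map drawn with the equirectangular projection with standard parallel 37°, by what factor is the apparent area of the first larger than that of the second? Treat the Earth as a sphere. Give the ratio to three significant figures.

The equidistant cylindrical projection with φ₀ = 37° has h = 1 (meridians true) and k = cos φ₀ / cos φ along parallels.
Areal scale at 58.2°: h·k = 1.000 × 1.516 = 1.516.
Areal scale at 25.2°: h·k = 1.000 × 0.8826 = 0.8826.
Ratio = 1.516/0.8826 ≈ 1.72.

1.72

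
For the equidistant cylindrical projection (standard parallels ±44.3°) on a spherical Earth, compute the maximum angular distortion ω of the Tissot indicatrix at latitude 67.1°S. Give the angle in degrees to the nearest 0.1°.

The equidistant cylindrical projection with φ₀ = 44.3° has h = 1 (meridians true) and k = cos φ₀ / cos φ along parallels.
At 67.1°: h = 1.000, k = 1.839; principal scales a = 1.839, b = 1.000.
sin(ω/2) = (a − b)/(a + b) = 0.8392/2.839 = 0.2956, so ω = 2 arcsin(0.2956) ≈ 34.4°.

34.4°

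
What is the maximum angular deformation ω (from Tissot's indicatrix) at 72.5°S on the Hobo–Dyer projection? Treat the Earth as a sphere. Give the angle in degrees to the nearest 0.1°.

97.0°

The Hobo–Dyer projection is cylindrical equal-area with φ₀ = 37.5°. For cylindrical equal-area with standard parallel φ₀, h = cos φ / cos φ₀ and k = cos φ₀ / cos φ, so h·k = 1.
At 72.5°: h = 0.3790, k = 2.638; principal scales a = 2.638, b = 0.3790.
sin(ω/2) = (a − b)/(a + b) = 2.259/3.017 = 0.7488, so ω = 2 arcsin(0.7488) ≈ 97.0°.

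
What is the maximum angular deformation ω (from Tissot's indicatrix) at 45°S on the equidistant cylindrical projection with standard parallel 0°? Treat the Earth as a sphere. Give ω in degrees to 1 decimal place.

19.8°

In the plate carrée (x = Rλ, y = Rφ), meridians are true-scale (h = 1) and parallels are stretched by k = sec φ.
At 45°: h = 1.000, k = 1.414; principal scales a = 1.414, b = 1.000.
sin(ω/2) = (a − b)/(a + b) = 0.4142/2.414 = 0.1716, so ω = 2 arcsin(0.1716) ≈ 19.8°.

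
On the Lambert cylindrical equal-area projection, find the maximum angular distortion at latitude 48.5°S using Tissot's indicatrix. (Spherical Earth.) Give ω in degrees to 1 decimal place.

45.9°

The Lambert cylindrical equal-area projection is the cylindrical equal-area projection with its standard parallel at the equator (φ₀ = 0). A cylindrical equal-area projection with standard parallel φ₀ has meridian scale h = cos φ / cos φ₀ and parallel scale k = cos φ₀ / cos φ (so areas are preserved, h·k = 1).
At 48.5°: h = 0.6626, k = 1.509; principal scales a = 1.509, b = 0.6626.
sin(ω/2) = (a − b)/(a + b) = 0.8465/2.172 = 0.3898, so ω = 2 arcsin(0.3898) ≈ 45.9°.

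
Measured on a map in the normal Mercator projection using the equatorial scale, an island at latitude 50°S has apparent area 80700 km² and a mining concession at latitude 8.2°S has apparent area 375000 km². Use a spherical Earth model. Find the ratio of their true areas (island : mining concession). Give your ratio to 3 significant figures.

Mercator's areal exaggeration is sec²φ; hence true area = (apparent area) · cos²φ.
True area of island: 80700 × cos²(50°) = 80700 × 0.4132 = 33340 km².
True area of mining concession: 375000 × cos²(8.2°) = 375000 × 0.9797 = 367400 km².
Ratio = 33340 / 367400 ≈ 0.0908.

0.0908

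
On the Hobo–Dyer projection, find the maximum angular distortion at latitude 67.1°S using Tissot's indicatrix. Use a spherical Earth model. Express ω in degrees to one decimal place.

The Hobo–Dyer projection is cylindrical equal-area with φ₀ = 37.5°. For cylindrical equal-area with standard parallel φ₀, h = cos φ / cos φ₀ and k = cos φ₀ / cos φ, so h·k = 1.
At 67.1°: h = 0.4905, k = 2.039; principal scales a = 2.039, b = 0.4905.
sin(ω/2) = (a − b)/(a + b) = 1.548/2.529 = 0.6122, so ω = 2 arcsin(0.6122) ≈ 75.5°.

75.5°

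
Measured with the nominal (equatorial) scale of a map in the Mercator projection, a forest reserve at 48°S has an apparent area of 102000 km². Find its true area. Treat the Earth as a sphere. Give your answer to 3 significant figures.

Mercator is conformal, so the point scale is isotropic: h = k = sec φ = 1/cos φ.
Areal scale = k² = sec²φ = 1/cos²(48°) = 1/0.6691² = 2.233.
True area = apparent / (areal scale) = 102000 / 2.233 ≈ 45700 km².

45700 km²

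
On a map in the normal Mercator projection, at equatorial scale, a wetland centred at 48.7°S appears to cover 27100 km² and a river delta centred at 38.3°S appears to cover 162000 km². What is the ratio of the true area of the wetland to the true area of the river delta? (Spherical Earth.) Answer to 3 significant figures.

Mercator's areal exaggeration is sec²φ; hence true area = (apparent area) · cos²φ.
True area of wetland: 27100 × cos²(48.7°) = 27100 × 0.4356 = 11800 km².
True area of river delta: 162000 × cos²(38.3°) = 162000 × 0.6159 = 99770 km².
Ratio = 11800 / 99770 ≈ 0.118.

0.118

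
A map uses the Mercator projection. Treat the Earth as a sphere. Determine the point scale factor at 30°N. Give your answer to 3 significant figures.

1.15

For Mercator, h = k = sec φ (a conformal cylindrical projection has a single point scale, 1/cos φ).
k = 1/cos 30° = 1/0.8660 = 1.155.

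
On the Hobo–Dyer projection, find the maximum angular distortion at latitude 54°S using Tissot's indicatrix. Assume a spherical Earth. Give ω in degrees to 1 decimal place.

33.9°

The Hobo–Dyer projection is cylindrical equal-area with φ₀ = 37.5°. For cylindrical equal-area with standard parallel φ₀, h = cos φ / cos φ₀ and k = cos φ₀ / cos φ, so h·k = 1.
At 54°: h = 0.7409, k = 1.350; principal scales a = 1.350, b = 0.7409.
sin(ω/2) = (a − b)/(a + b) = 0.6088/2.091 = 0.2912, so ω = 2 arcsin(0.2912) ≈ 33.9°.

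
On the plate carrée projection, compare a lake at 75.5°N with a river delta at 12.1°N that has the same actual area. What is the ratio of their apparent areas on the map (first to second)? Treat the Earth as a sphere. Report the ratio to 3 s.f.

3.91

Plate carrée maps x = Rλ, y = Rφ. The meridian scale is h = 1 and the parallel scale is k = 1/cos φ = sec φ.
Areal scale at 75.5°: h·k = 1.000 × 3.994 = 3.994.
Areal scale at 12.1°: h·k = 1.000 × 1.023 = 1.023.
Ratio = 3.994/1.023 ≈ 3.91.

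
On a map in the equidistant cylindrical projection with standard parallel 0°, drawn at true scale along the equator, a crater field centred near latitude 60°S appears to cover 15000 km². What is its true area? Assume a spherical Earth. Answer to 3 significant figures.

7500 km²

Plate carrée maps x = Rλ, y = Rφ. The meridian scale is h = 1 and the parallel scale is k = 1/cos φ = sec φ.
Areal scale = h·k = 1 × sec φ; at 60°, h = 1.000, k = 2.000, so h·k = 2.000.
True area = apparent / (areal scale) = 15000 / 2.000 ≈ 7500 km².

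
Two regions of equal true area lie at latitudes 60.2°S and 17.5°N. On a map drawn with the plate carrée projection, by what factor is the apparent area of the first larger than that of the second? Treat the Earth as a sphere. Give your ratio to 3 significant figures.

1.92

Plate carrée maps x = Rλ, y = Rφ. The meridian scale is h = 1 and the parallel scale is k = 1/cos φ = sec φ.
Areal scale at 60.2°: h·k = 1.000 × 2.012 = 2.012.
Areal scale at 17.5°: h·k = 1.000 × 1.049 = 1.049.
Ratio = 2.012/1.049 ≈ 1.92.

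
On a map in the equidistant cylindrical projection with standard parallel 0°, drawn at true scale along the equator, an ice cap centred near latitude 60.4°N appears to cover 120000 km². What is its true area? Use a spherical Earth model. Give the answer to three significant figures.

Plate carrée maps x = Rλ, y = Rφ. The meridian scale is h = 1 and the parallel scale is k = 1/cos φ = sec φ.
Areal scale = h·k = 1 × sec φ; at 60.4°, h = 1.000, k = 2.025, so h·k = 2.025.
True area = apparent / (areal scale) = 120000 / 2.025 ≈ 59300 km².

59300 km²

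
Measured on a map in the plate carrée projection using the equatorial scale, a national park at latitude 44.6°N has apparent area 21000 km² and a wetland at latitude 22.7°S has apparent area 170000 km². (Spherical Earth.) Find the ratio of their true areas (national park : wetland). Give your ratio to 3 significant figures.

On the plate carrée, areal scale = h·k = 1 × sec φ, so true area = apparent × cos φ.
True area of national park: 21000 × cos(44.6°) = 21000 × 0.7120 = 14950 km².
True area of wetland: 170000 × cos(22.7°) = 170000 × 0.9225 = 156800 km².
Ratio = 14950 / 156800 ≈ 0.0953.

0.0953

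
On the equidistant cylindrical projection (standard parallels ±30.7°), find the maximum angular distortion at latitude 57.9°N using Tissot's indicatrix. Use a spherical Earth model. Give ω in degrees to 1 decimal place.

27.3°

In the equirectangular projection with standard parallel φ₀ = 30.7° (x = Rλ cos φ₀, y = Rφ), meridians are true-scale (h = 1) and the parallel scale is k = cos φ₀ / cos φ.
At 57.9°: h = 1.000, k = 1.618; principal scales a = 1.618, b = 1.000.
sin(ω/2) = (a − b)/(a + b) = 0.6181/2.618 = 0.2361, so ω = 2 arcsin(0.2361) ≈ 27.3°.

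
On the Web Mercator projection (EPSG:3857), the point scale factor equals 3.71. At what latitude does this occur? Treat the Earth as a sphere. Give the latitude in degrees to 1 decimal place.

74.4°

Mercator scale is k = sec φ = 1/cos φ.
1/cos φ = 3.71  ⇒  cos φ = 0.2695  ⇒  φ = arccos(0.2695) ≈ 74.4°.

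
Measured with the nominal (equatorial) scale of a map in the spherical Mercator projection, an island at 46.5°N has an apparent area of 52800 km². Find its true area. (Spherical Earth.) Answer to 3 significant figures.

25000 km²

The Mercator projection is conformal; its linear scale factor is the same in every direction and equals sec φ = 1/cos φ.
Areal scale = k² = sec²φ = 1/cos²(46.5°) = 1/0.6884² = 2.110.
True area = apparent / (areal scale) = 52800 / 2.110 ≈ 25000 km².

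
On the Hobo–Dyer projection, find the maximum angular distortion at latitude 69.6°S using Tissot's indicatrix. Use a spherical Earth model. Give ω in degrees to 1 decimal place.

The Hobo–Dyer projection is cylindrical equal-area with φ₀ = 37.5°. Cylindrical equal-area (φ₀ = 37.5°): h = cos φ / cos 37.5° along meridians, k = cos 37.5° / cos φ along parallels; h·k = 1.
At 69.6°: h = 0.4394, k = 2.276; principal scales a = 2.276, b = 0.4394.
sin(ω/2) = (a − b)/(a + b) = 1.837/2.715 = 0.6764, so ω = 2 arcsin(0.6764) ≈ 85.1°.

85.1°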